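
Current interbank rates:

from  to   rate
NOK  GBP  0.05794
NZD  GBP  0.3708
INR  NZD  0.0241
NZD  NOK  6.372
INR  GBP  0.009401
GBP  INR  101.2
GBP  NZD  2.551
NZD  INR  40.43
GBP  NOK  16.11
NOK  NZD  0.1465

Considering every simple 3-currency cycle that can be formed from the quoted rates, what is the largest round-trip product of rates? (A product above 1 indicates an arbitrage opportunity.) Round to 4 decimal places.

GBP→NZD→INR→GBP: 2.551 × 40.43 × 0.009401 = 0.96959
NOK→GBP→NZD→NOK: 0.05794 × 2.551 × 6.372 = 0.94181
GBP→INR→NZD→GBP: 101.2 × 0.0241 × 0.3708 = 0.90435
NOK→NZD→GBP→NOK: 0.1465 × 0.3708 × 16.11 = 0.87513
Maximum is GBP→NZD→INR→GBP at 0.9696; no arbitrage — every cycle loses value.

0.9696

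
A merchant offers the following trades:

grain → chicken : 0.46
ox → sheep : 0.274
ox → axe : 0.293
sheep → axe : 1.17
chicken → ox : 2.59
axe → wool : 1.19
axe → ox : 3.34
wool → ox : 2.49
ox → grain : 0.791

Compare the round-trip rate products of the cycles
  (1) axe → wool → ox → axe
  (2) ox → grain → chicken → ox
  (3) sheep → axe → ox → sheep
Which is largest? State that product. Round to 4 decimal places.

(1) 1.19 × 2.49 × 0.293 = 0.86819
(2) 0.791 × 0.46 × 2.59 = 0.94240
(3) 1.17 × 3.34 × 0.274 = 1.07074
Highest is cycle (3) at 1.0707 (>1, arbitrage).

1.0707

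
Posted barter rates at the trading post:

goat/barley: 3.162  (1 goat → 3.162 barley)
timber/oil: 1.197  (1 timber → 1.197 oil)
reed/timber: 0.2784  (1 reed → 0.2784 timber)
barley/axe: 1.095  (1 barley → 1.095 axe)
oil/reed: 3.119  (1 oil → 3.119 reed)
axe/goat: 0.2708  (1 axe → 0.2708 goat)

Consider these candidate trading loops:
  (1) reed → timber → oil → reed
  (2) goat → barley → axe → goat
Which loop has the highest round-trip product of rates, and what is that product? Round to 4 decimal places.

1.0394

(1) 0.2784 × 1.197 × 3.119 = 1.03939
(2) 3.162 × 1.095 × 0.2708 = 0.93762
Highest is cycle (1) at 1.0394 (>1, arbitrage).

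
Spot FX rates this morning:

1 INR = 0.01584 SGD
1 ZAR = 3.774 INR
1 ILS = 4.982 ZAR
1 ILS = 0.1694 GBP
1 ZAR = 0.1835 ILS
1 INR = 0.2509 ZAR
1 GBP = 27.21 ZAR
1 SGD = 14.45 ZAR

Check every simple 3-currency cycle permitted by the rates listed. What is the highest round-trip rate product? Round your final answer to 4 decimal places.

0.8638

SGD→ZAR→INR→SGD: 14.45 × 3.774 × 0.01584 = 0.86382
ILS→GBP→ZAR→ILS: 0.1694 × 27.21 × 0.1835 = 0.84582
Maximum is SGD→ZAR→INR→SGD at 0.8638; no arbitrage — every cycle loses value.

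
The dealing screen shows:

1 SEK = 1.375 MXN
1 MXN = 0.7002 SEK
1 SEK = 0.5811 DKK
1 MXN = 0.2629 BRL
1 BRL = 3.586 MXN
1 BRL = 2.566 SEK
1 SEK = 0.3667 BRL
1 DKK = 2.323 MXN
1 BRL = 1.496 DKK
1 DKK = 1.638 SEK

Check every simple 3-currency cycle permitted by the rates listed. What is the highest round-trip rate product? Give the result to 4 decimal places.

0.9452

MXN→SEK→DKK→MXN: 0.7002 × 0.5811 × 2.323 = 0.94520
BRL→SEK→MXN→BRL: 2.566 × 1.375 × 0.2629 = 0.92758
BRL→MXN→SEK→BRL: 3.586 × 0.7002 × 0.3667 = 0.92075
BRL→DKK→MXN→BRL: 1.496 × 2.323 × 0.2629 = 0.91363
BRL→DKK→SEK→BRL: 1.496 × 1.638 × 0.3667 = 0.89858
Maximum is MXN→SEK→DKK→MXN at 0.9452; no arbitrage — every cycle loses value.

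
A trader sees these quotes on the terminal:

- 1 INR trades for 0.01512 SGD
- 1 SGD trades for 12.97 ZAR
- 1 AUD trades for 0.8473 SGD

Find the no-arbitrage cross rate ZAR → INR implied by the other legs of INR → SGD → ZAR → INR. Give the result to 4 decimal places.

Known legs of the cycle: 0.01512 × 12.97 = 0.1961064
For no arbitrage the full-cycle product must be 1, so the missing rate is 1 / 0.1961064 ≈ 5.099273.

5.0993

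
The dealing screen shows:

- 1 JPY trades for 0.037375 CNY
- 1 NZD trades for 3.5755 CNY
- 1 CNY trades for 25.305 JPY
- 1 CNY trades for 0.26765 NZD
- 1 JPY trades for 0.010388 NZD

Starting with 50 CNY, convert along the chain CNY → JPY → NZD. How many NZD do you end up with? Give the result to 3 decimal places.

13.143

50 CNY × 25.305 = 1265.25 JPY
1265.25 JPY × 0.010388 = 13.143417 NZD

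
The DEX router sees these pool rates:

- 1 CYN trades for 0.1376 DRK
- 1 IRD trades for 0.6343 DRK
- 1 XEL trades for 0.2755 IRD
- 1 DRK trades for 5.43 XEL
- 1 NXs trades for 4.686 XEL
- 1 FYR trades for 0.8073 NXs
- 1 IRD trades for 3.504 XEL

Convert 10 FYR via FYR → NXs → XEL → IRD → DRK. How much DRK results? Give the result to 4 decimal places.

10 FYR × 0.8073 = 8.073 NXs
8.073 NXs × 4.686 = 37.830078 XEL
37.830078 XEL × 0.2755 = 10.422186489 IRD
10.422186489 IRD × 0.6343 = 6.6107928899727 DRK

6.6108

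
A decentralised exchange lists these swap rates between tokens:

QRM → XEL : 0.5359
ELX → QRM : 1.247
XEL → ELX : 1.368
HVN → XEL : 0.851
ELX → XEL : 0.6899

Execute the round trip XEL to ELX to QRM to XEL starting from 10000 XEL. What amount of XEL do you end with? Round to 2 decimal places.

9141.90

10000 XEL × 1.368 = 13680 ELX
13680 ELX × 1.247 = 17058.96 QRM
17058.96 QRM × 0.5359 = 9141.896664 XEL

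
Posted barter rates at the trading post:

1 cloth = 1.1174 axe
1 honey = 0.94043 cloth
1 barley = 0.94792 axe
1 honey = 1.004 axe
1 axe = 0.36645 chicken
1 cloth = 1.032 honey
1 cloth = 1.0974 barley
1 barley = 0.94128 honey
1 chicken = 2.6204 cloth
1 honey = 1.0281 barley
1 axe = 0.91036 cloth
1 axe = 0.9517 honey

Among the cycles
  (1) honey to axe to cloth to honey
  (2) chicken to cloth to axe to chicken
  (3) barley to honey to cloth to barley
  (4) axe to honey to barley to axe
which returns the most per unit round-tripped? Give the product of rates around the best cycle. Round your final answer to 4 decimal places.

(1) 1.004 × 0.91036 × 1.032 = 0.94325
(2) 2.6204 × 1.1174 × 0.36645 = 1.07298
(3) 0.94128 × 0.94043 × 1.0974 = 0.97143
(4) 0.9517 × 1.0281 × 0.94792 = 0.92749
Highest is cycle (2) at 1.0730 (>1, arbitrage).

1.0730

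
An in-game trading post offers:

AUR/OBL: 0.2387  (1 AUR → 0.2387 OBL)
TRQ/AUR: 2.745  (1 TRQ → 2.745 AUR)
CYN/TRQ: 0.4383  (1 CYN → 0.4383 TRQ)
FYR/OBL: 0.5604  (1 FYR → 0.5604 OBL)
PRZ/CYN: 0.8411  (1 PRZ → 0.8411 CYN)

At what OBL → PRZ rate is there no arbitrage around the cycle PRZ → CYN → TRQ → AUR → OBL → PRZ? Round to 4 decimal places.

4.1399

Known legs of the cycle: 0.8411 × 0.4383 × 2.745 × 0.2387 = 0.241553798581095
For no arbitrage the full-cycle product must be 1, so the missing rate is 1 / 0.241553798581095 ≈ 4.139865.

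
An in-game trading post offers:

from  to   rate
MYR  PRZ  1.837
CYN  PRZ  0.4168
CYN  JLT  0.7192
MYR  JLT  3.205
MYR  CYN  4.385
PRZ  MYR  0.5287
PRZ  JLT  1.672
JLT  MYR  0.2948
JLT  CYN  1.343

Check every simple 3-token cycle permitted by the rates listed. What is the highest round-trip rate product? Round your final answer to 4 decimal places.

PRZ→MYR→CYN→PRZ: 0.5287 × 4.385 × 0.4168 = 0.96629
PRZ→JLT→CYN→PRZ: 1.672 × 1.343 × 0.4168 = 0.93592
MYR→CYN→JLT→MYR: 4.385 × 0.7192 × 0.2948 = 0.92971
PRZ→JLT→MYR→PRZ: 1.672 × 0.2948 × 1.837 = 0.90547
Maximum is PRZ→MYR→CYN→PRZ at 0.9663; no arbitrage — every cycle loses value.

0.9663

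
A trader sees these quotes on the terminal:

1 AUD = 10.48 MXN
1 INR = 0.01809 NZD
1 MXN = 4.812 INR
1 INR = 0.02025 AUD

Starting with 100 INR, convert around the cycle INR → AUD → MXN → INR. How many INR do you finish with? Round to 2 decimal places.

100 INR × 0.02025 = 2.025 AUD
2.025 AUD × 10.48 = 21.222 MXN
21.222 MXN × 4.812 = 102.120264 INR

102.12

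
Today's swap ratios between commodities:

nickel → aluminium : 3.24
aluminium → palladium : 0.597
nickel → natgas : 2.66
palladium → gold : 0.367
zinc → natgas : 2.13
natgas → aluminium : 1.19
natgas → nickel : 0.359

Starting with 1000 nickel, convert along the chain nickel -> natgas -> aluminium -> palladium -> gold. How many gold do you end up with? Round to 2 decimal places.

693.54

1000 nickel × 2.66 = 2660 natgas
2660 natgas × 1.19 = 3165.4 aluminium
3165.4 aluminium × 0.597 = 1889.7438 palladium
1889.7438 palladium × 0.367 = 693.5359746 gold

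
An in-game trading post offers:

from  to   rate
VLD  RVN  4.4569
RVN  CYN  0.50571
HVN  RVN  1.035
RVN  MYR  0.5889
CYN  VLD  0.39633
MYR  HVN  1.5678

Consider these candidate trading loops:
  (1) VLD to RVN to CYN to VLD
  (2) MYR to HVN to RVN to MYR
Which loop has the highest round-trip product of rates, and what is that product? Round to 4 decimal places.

0.9556

(1) 4.4569 × 0.50571 × 0.39633 = 0.89329
(2) 1.5678 × 1.035 × 0.5889 = 0.95559
Highest is cycle (2) at 0.9556 (≤1, no arbitrage).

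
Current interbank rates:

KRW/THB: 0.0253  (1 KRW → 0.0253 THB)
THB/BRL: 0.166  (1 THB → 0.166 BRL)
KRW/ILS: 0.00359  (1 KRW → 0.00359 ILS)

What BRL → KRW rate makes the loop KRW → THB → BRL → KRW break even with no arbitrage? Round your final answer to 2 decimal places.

238.11

Known legs of the cycle: 0.0253 × 0.166 = 0.0041998
For no arbitrage the full-cycle product must be 1, so the missing rate is 1 / 0.0041998 ≈ 238.1066.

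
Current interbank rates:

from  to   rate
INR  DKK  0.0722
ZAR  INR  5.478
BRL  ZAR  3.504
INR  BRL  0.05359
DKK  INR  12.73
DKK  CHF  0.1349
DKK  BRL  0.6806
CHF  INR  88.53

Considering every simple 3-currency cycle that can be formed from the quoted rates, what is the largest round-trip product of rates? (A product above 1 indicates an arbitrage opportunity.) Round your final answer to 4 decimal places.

1.0287

ZAR→INR→BRL→ZAR: 5.478 × 0.05359 × 3.504 = 1.02866
DKK→CHF→INR→DKK: 0.1349 × 88.53 × 0.0722 = 0.86226
Maximum is ZAR→INR→BRL→ZAR at 1.0287; arbitrage exists.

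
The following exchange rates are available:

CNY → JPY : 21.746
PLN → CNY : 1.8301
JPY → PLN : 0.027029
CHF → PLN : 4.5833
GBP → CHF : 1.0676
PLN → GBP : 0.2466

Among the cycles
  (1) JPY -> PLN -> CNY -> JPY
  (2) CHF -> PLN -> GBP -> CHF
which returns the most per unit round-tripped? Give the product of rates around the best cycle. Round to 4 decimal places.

1.2066

(1) 0.027029 × 1.8301 × 21.746 = 1.07568
(2) 4.5833 × 0.2466 × 1.0676 = 1.20665
Highest is cycle (2) at 1.2066 (>1, arbitrage).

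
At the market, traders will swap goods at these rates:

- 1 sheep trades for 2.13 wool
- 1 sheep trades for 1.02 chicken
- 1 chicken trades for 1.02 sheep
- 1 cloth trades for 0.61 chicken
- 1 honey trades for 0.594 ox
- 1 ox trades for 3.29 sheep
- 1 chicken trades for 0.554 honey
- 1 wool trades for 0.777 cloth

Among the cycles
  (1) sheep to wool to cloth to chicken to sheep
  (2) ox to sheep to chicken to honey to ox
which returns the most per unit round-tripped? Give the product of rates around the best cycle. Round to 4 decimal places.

1.1043

(1) 2.13 × 0.777 × 0.61 × 1.02 = 1.02975
(2) 3.29 × 1.02 × 0.554 × 0.594 = 1.10431
Highest is cycle (2) at 1.1043 (>1, arbitrage).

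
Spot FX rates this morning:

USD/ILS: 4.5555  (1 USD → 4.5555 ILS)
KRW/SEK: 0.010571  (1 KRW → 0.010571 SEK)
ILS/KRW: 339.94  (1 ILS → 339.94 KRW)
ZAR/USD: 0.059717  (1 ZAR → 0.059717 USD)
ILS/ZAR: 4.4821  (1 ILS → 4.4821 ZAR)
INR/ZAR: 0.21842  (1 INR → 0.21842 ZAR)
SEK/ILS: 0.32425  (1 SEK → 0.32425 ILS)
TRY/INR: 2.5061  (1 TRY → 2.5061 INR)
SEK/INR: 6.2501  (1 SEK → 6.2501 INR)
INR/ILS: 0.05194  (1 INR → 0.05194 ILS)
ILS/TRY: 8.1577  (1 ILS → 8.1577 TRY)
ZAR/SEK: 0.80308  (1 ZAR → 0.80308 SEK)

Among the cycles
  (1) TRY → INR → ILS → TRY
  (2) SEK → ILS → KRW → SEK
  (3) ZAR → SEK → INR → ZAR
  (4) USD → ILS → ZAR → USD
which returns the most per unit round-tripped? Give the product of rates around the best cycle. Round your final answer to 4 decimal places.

1.2193

(1) 2.5061 × 0.05194 × 8.1577 = 1.06186
(2) 0.32425 × 339.94 × 0.010571 = 1.16519
(3) 0.80308 × 6.2501 × 0.21842 = 1.09632
(4) 4.5555 × 4.4821 × 0.059717 = 1.21931
Highest is cycle (4) at 1.2193 (>1, arbitrage).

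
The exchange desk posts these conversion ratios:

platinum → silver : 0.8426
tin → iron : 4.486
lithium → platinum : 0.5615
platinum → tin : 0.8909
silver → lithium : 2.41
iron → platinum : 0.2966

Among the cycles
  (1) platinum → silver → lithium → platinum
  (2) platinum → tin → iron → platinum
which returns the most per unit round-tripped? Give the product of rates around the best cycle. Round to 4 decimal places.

1.1854

(1) 0.8426 × 2.41 × 0.5615 = 1.14022
(2) 0.8909 × 4.486 × 0.2966 = 1.18538
Highest is cycle (2) at 1.1854 (>1, arbitrage).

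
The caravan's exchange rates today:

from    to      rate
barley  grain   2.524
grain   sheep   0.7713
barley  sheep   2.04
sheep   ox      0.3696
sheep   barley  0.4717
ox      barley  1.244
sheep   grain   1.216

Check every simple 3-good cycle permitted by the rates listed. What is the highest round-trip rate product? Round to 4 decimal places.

0.9380

barley→sheep→ox→barley: 2.04 × 0.3696 × 1.244 = 0.93796
grain→sheep→barley→grain: 0.7713 × 0.4717 × 2.524 = 0.91829
Maximum is barley→sheep→ox→barley at 0.9380; no arbitrage — every cycle loses value.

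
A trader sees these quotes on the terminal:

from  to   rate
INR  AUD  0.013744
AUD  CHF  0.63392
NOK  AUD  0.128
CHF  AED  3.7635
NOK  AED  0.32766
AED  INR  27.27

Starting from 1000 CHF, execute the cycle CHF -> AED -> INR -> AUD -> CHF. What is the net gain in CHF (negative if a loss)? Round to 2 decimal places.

1000 CHF × 3.7635 = 3763.5 AED
3763.5 AED × 27.27 = 102630.645 INR
102630.645 INR × 0.013744 = 1410.55558488 AUD
1410.55558488 AUD × 0.63392 = 894.1793963671296 CHF
Net change: 894.1793963671296 − 1000 = -105.8206036328704 CHF

-105.82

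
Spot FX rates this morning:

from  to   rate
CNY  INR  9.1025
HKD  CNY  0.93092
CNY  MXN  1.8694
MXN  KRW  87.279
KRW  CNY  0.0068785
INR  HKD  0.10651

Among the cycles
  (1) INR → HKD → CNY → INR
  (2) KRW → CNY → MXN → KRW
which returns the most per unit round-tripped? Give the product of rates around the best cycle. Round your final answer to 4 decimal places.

(1) 0.10651 × 0.93092 × 9.1025 = 0.90253
(2) 0.0068785 × 1.8694 × 87.279 = 1.12229
Highest is cycle (2) at 1.1223 (>1, arbitrage).

1.1223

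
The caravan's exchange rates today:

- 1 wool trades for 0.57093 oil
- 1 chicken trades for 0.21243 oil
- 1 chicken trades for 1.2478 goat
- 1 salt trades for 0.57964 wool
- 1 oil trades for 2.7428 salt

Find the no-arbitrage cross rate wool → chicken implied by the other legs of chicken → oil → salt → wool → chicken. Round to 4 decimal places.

Known legs of the cycle: 0.21243 × 2.7428 × 0.57964 = 0.33772898723856
For no arbitrage the full-cycle product must be 1, so the missing rate is 1 / 0.33772898723856 ≈ 2.960954.

2.9610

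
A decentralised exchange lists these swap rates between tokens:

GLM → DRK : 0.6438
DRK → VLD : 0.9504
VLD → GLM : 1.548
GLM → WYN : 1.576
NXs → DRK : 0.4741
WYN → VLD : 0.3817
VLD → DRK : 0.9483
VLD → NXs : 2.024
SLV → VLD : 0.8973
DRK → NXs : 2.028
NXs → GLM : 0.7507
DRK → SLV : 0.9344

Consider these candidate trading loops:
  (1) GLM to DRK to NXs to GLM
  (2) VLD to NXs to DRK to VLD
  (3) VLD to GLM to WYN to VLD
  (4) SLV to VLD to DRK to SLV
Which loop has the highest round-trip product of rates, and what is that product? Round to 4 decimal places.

0.9801

(1) 0.6438 × 2.028 × 0.7507 = 0.98013
(2) 2.024 × 0.4741 × 0.9504 = 0.91198
(3) 1.548 × 1.576 × 0.3817 = 0.93121
(4) 0.8973 × 0.9483 × 0.9344 = 0.79509
Highest is cycle (1) at 0.9801 (≤1, no arbitrage).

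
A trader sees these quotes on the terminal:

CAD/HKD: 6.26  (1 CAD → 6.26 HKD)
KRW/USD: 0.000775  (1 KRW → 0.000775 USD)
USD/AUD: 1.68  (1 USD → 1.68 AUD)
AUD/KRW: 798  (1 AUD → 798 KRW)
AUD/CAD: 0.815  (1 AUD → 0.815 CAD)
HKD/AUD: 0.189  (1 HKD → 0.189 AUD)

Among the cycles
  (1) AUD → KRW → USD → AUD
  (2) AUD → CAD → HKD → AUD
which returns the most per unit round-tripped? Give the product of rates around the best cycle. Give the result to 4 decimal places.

(1) 798 × 0.000775 × 1.68 = 1.03900
(2) 0.815 × 6.26 × 0.189 = 0.96426
Highest is cycle (1) at 1.0390 (>1, arbitrage).

1.0390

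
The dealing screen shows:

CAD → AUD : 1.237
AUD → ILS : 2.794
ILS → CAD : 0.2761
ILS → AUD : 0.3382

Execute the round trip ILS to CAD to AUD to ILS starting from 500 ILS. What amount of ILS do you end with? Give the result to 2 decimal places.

477.13

500 ILS × 0.2761 = 138.05 CAD
138.05 CAD × 1.237 = 170.76785 AUD
170.76785 AUD × 2.794 = 477.1253729 ILS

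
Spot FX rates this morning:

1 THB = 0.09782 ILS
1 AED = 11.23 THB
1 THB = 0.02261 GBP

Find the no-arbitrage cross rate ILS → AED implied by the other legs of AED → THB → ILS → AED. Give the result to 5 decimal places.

0.91032

Known legs of the cycle: 11.23 × 0.09782 = 1.0985186
For no arbitrage the full-cycle product must be 1, so the missing rate is 1 / 1.0985186 ≈ 0.9103169.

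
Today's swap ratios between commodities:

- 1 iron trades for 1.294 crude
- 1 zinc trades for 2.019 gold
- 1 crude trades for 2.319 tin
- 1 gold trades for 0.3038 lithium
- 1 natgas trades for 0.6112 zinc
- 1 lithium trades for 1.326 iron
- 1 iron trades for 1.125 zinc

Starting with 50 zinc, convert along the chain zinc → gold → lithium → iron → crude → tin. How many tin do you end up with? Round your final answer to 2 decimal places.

50 zinc × 2.019 = 100.95 gold
100.95 gold × 0.3038 = 30.66861 lithium
30.66861 lithium × 1.326 = 40.66657686 iron
40.66657686 iron × 1.294 = 52.62255045684 crude
52.62255045684 crude × 2.319 = 122.03169450941196 tin

122.03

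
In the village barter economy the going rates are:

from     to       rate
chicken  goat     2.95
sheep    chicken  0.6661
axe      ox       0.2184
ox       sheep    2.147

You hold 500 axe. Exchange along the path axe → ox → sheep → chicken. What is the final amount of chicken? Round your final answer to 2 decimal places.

500 axe × 0.2184 = 109.2 ox
109.2 ox × 2.147 = 234.4524 sheep
234.4524 sheep × 0.6661 = 156.16874364 chicken

156.17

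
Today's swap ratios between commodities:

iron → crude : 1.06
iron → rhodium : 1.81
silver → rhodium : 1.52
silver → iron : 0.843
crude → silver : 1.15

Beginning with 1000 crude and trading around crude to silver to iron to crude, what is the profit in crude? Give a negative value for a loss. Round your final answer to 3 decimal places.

1000 crude × 1.15 = 1150 silver
1150 silver × 0.843 = 969.45 iron
969.45 iron × 1.06 = 1027.617 crude
Net change: 1027.617 − 1000 = 27.617 crude

27.617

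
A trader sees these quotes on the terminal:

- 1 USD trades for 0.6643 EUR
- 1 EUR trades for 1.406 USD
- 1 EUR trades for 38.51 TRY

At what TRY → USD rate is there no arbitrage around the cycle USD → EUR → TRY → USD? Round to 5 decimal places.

0.03909

Known legs of the cycle: 0.6643 × 38.51 = 25.582193
For no arbitrage the full-cycle product must be 1, so the missing rate is 1 / 25.582193 ≈ 0.0390897.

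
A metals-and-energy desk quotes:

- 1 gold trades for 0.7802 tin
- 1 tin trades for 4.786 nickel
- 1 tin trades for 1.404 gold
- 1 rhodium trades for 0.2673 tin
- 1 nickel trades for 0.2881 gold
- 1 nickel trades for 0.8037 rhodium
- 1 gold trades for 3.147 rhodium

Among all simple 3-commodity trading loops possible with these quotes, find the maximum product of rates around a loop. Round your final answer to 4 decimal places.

gold→rhodium→tin→gold: 3.147 × 0.2673 × 1.404 = 1.18104
gold→tin→nickel→gold: 0.7802 × 4.786 × 0.2881 = 1.07578
tin→nickel→rhodium→tin: 4.786 × 0.8037 × 0.2673 = 1.02817
Maximum is gold→rhodium→tin→gold at 1.1810; arbitrage exists.

1.1810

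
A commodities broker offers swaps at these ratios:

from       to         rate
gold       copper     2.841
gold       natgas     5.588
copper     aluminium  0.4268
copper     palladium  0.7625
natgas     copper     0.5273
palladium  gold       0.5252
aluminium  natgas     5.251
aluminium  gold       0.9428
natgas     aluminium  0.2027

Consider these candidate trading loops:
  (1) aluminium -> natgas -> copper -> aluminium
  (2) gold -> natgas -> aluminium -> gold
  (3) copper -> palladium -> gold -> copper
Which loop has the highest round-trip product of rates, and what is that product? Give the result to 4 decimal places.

(1) 5.251 × 0.5273 × 0.4268 = 1.18175
(2) 5.588 × 0.2027 × 0.9428 = 1.06790
(3) 0.7625 × 0.5252 × 2.841 = 1.13772
Highest is cycle (1) at 1.1817 (>1, arbitrage).

1.1817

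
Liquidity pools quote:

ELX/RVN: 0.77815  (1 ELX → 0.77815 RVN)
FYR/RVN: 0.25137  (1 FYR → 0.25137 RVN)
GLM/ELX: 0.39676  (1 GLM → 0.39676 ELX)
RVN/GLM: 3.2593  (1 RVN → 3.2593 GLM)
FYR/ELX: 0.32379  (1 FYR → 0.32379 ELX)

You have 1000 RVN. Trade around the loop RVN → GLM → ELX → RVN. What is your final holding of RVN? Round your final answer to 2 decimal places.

1000 RVN × 3.2593 = 3259.3 GLM
3259.3 GLM × 0.39676 = 1293.159868 ELX
1293.159868 ELX × 0.77815 = 1006.2723512842 RVN

1006.27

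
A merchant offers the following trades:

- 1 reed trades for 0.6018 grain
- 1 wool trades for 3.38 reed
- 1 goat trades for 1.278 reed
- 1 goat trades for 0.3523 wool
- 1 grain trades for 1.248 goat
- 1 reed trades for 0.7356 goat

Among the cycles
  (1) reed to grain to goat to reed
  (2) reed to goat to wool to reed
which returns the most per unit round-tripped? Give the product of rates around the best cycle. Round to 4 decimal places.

(1) 0.6018 × 1.248 × 1.278 = 0.95984
(2) 0.7356 × 0.3523 × 3.38 = 0.87593
Highest is cycle (1) at 0.9598 (≤1, no arbitrage).

0.9598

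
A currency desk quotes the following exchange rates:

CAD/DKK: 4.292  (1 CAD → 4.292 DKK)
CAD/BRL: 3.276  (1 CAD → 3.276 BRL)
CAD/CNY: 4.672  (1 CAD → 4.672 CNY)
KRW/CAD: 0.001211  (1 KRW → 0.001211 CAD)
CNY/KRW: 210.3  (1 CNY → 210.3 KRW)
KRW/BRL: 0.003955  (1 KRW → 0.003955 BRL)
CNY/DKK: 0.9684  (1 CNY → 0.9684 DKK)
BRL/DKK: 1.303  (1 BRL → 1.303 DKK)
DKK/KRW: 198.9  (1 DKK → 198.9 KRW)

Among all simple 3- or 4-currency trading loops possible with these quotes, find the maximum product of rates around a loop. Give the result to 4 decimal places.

CNY→KRW→CAD→CNY: 210.3 × 0.001211 × 4.672 = 1.18983
DKK→KRW→CAD→CNY→DKK: 198.9 × 0.001211 × 4.672 × 0.9684 = 1.08977
DKK→KRW→CAD→DKK: 198.9 × 0.001211 × 4.292 = 1.03381
DKK→KRW→CAD→BRL→DKK: 198.9 × 0.001211 × 3.276 × 1.303 = 1.02818
DKK→KRW→BRL→DKK: 198.9 × 0.003955 × 1.303 = 1.02500
Maximum is CNY→KRW→CAD→CNY at 1.1898; arbitrage exists.

1.1898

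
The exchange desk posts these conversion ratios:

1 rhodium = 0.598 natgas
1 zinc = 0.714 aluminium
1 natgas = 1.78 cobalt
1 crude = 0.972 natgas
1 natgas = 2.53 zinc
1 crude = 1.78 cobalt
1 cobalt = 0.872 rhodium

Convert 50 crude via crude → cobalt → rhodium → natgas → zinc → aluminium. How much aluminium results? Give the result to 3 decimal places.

50 crude × 1.78 = 89 cobalt
89 cobalt × 0.872 = 77.608 rhodium
77.608 rhodium × 0.598 = 46.409584 natgas
46.409584 natgas × 2.53 = 117.41624752 zinc
117.41624752 zinc × 0.714 = 83.83520072928 aluminium

83.835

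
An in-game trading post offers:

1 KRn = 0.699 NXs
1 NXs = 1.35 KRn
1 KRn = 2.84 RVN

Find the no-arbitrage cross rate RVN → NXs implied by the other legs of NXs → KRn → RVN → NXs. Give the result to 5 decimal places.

Known legs of the cycle: 1.35 × 2.84 = 3.834
For no arbitrage the full-cycle product must be 1, so the missing rate is 1 / 3.834 ≈ 0.2608242.

0.26082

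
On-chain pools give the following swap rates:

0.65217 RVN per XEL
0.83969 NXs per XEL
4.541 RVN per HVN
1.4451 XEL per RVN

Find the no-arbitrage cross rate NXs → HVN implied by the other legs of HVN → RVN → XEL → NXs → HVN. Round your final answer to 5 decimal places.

0.18148

Known legs of the cycle: 4.541 × 1.4451 × 0.83969 = 5.510212962279
For no arbitrage the full-cycle product must be 1, so the missing rate is 1 / 5.510212962279 ≈ 0.1814812.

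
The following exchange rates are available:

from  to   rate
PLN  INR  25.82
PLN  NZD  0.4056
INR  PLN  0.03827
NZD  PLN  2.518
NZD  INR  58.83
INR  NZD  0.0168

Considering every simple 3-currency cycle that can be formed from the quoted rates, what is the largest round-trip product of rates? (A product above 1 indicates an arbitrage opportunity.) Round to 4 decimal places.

1.0922

PLN→INR→NZD→PLN: 25.82 × 0.0168 × 2.518 = 1.09225
PLN→NZD→INR→PLN: 0.4056 × 58.83 × 0.03827 = 0.91318
Maximum is PLN→INR→NZD→PLN at 1.0922; arbitrage exists.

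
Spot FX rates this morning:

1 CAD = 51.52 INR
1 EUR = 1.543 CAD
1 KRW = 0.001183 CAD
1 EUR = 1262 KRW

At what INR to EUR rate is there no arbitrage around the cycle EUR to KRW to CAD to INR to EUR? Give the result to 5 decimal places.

0.01300

Known legs of the cycle: 1262 × 0.001183 × 51.52 = 76.91657792
For no arbitrage the full-cycle product must be 1, so the missing rate is 1 / 76.91657792 ≈ 0.0130011.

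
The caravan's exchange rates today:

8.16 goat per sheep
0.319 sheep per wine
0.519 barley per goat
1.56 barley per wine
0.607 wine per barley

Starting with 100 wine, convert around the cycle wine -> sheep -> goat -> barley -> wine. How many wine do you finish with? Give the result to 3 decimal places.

100 wine × 0.319 = 31.9 sheep
31.9 sheep × 8.16 = 260.304 goat
260.304 goat × 0.519 = 135.097776 barley
135.097776 barley × 0.607 = 82.004350032 wine

82.004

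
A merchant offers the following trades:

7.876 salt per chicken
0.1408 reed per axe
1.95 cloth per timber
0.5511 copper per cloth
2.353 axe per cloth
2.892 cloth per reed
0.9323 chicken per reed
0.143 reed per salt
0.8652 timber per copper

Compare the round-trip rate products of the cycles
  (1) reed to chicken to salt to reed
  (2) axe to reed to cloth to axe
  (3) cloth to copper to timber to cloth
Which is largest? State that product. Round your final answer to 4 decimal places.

1.0500

(1) 0.9323 × 7.876 × 0.143 = 1.05002
(2) 0.1408 × 2.892 × 2.353 = 0.95813
(3) 0.5511 × 0.8652 × 1.95 = 0.92978
Highest is cycle (1) at 1.0500 (>1, arbitrage).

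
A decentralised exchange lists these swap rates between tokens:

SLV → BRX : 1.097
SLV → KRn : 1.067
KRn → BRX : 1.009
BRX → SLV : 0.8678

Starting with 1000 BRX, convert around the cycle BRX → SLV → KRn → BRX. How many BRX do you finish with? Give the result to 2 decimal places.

934.28

1000 BRX × 0.8678 = 867.8 SLV
867.8 SLV × 1.067 = 925.9426 KRn
925.9426 KRn × 1.009 = 934.2760834 BRX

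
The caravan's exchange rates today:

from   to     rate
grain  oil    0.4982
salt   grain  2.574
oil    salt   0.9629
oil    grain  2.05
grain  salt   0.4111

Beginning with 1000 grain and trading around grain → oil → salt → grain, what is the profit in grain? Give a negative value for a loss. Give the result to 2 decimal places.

234.79

1000 grain × 0.4982 = 498.2 oil
498.2 oil × 0.9629 = 479.71678 salt
479.71678 salt × 2.574 = 1234.79099172 grain
Net change: 1234.79099172 − 1000 = 234.79099172 grain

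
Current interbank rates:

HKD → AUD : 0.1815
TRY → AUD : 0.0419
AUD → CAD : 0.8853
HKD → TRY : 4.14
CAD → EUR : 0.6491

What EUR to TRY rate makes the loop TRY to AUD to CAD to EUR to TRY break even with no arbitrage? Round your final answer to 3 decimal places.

41.532

Known legs of the cycle: 0.0419 × 0.8853 × 0.6491 = 0.024077760837
For no arbitrage the full-cycle product must be 1, so the missing rate is 1 / 0.024077760837 ≈ 41.53210.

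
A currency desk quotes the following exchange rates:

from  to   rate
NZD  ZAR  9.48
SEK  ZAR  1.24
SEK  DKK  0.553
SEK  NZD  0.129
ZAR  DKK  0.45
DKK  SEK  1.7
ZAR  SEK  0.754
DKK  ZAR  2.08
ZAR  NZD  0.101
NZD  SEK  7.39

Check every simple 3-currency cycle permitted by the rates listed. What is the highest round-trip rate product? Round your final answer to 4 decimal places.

0.9486

DKK→SEK→ZAR→DKK: 1.7 × 1.24 × 0.45 = 0.94860
SEK→ZAR→NZD→SEK: 1.24 × 0.101 × 7.39 = 0.92552
SEK→NZD→ZAR→SEK: 0.129 × 9.48 × 0.754 = 0.92208
DKK→ZAR→SEK→DKK: 2.08 × 0.754 × 0.553 = 0.86728
Maximum is DKK→SEK→ZAR→DKK at 0.9486; no arbitrage — every cycle loses value.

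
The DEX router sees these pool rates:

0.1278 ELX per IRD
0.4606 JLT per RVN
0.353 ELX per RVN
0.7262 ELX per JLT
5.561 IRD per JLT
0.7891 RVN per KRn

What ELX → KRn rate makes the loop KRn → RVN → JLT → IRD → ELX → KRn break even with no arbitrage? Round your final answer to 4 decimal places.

3.8713

Known legs of the cycle: 0.7891 × 0.4606 × 5.561 × 0.1278 = 0.258309111692268
For no arbitrage the full-cycle product must be 1, so the missing rate is 1 / 0.258309111692268 ≈ 3.871331.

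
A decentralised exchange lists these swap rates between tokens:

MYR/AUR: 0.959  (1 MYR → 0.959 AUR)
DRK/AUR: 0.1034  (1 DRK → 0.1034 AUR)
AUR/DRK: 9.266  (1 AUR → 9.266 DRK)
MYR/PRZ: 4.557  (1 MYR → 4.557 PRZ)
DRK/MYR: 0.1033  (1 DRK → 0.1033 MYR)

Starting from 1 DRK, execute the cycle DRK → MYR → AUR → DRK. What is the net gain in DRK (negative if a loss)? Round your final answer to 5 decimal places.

1 DRK × 0.1033 = 0.1033 MYR
0.1033 MYR × 0.959 = 0.0990647 AUR
0.0990647 AUR × 9.266 = 0.9179335102 DRK
Net change: 0.9179335102 − 1 = -0.0820664898 DRK

-0.08207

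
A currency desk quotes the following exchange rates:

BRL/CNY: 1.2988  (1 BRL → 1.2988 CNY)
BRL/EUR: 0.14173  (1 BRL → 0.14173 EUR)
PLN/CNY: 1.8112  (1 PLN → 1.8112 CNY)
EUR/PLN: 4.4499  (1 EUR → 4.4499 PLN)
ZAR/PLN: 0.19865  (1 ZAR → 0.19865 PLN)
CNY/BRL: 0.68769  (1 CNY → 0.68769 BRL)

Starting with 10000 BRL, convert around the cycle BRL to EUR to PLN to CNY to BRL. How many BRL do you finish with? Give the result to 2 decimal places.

7855.45

10000 BRL × 0.14173 = 1417.3 EUR
1417.3 EUR × 4.4499 = 6306.84327 PLN
6306.84327 PLN × 1.8112 = 11422.954530624 CNY
11422.954530624 CNY × 0.68769 = 7855.45160116481856 BRL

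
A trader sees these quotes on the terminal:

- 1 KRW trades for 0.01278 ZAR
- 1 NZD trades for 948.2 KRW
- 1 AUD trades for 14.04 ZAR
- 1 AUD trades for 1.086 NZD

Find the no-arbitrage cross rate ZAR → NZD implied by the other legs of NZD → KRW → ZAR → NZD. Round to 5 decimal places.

0.08252

Known legs of the cycle: 948.2 × 0.01278 = 12.117996
For no arbitrage the full-cycle product must be 1, so the missing rate is 1 / 12.117996 ≈ 0.0825219.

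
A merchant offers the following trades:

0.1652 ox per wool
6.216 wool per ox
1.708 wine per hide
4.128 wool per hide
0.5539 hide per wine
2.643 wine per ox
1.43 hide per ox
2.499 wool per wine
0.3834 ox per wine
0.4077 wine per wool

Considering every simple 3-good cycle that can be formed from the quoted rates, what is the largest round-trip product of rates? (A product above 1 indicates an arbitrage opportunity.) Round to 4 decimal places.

1.0911

ox→wine→wool→ox: 2.643 × 2.499 × 0.1652 = 1.09112
ox→hide→wool→ox: 1.43 × 4.128 × 0.1652 = 0.97518
ox→wool→wine→ox: 6.216 × 0.4077 × 0.3834 = 0.97164
ox→hide→wine→ox: 1.43 × 1.708 × 0.3834 = 0.93643
wool→wine→hide→wool: 0.4077 × 0.5539 × 4.128 = 0.93221
Maximum is ox→wine→wool→ox at 1.0911; arbitrage exists.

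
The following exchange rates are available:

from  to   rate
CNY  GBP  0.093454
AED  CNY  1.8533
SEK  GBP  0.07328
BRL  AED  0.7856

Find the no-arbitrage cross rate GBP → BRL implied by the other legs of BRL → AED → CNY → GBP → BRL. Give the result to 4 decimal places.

Known legs of the cycle: 0.7856 × 1.8533 × 0.093454 = 0.13606458306592
For no arbitrage the full-cycle product must be 1, so the missing rate is 1 / 0.13606458306592 ≈ 7.349451.

7.3495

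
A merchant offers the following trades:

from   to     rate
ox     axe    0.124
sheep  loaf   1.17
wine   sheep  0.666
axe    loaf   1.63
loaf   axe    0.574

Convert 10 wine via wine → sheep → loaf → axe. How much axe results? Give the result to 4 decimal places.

10 wine × 0.666 = 6.66 sheep
6.66 sheep × 1.17 = 7.7922 loaf
7.7922 loaf × 0.574 = 4.4727228 axe

4.4727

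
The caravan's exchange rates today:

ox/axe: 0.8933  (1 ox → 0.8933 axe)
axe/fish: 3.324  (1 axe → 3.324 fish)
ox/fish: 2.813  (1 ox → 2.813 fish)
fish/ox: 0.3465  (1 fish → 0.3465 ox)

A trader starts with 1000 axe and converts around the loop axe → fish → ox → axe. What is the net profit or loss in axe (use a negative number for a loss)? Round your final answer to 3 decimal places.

28.873

1000 axe × 3.324 = 3324 fish
3324 fish × 0.3465 = 1151.766 ox
1151.766 ox × 0.8933 = 1028.8725678 axe
Net change: 1028.8725678 − 1000 = 28.8725678 axe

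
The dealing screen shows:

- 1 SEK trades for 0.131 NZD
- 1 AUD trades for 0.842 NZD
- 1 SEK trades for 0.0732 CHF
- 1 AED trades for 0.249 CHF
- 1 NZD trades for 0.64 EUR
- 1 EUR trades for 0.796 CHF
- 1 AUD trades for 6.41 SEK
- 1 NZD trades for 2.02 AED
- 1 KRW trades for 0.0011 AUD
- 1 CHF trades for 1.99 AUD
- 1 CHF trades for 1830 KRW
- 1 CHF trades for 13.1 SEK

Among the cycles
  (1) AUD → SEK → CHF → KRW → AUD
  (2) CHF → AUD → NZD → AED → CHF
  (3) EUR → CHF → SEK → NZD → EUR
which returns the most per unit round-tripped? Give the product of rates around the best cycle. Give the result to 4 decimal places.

0.9445

(1) 6.41 × 0.0732 × 1830 × 0.0011 = 0.94452
(2) 1.99 × 0.842 × 2.02 × 0.249 = 0.84278
(3) 0.796 × 13.1 × 0.131 × 0.64 = 0.87425
Highest is cycle (1) at 0.9445 (≤1, no arbitrage).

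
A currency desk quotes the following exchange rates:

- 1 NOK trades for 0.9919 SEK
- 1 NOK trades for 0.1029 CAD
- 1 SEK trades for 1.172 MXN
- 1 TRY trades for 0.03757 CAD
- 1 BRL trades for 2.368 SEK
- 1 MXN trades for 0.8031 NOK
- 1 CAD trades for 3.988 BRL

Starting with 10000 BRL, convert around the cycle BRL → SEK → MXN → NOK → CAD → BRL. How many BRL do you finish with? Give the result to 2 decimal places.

9146.38

10000 BRL × 2.368 = 23680 SEK
23680 SEK × 1.172 = 27752.96 MXN
27752.96 MXN × 0.8031 = 22288.402176 NOK
22288.402176 NOK × 0.1029 = 2293.4765839104 CAD
2293.4765839104 CAD × 3.988 = 9146.3846166346752 BRL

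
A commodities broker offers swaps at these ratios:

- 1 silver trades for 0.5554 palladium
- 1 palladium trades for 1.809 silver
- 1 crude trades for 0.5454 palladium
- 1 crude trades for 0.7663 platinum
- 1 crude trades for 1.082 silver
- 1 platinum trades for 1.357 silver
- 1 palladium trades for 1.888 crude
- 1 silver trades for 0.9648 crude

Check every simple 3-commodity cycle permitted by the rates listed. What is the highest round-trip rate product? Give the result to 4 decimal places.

1.1346

crude→silver→palladium→crude: 1.082 × 0.5554 × 1.888 = 1.13458
crude→platinum→silver→crude: 0.7663 × 1.357 × 0.9648 = 1.00327
crude→palladium→silver→crude: 0.5454 × 1.809 × 0.9648 = 0.95190
Maximum is crude→silver→palladium→crude at 1.1346; arbitrage exists.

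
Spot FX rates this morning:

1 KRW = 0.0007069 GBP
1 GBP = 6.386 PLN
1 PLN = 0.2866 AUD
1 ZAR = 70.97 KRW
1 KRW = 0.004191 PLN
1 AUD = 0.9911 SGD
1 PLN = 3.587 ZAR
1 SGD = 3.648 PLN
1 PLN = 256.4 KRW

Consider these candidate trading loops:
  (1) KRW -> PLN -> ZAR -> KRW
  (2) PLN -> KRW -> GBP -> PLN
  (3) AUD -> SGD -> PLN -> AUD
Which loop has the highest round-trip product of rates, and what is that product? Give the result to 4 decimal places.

(1) 0.004191 × 3.587 × 70.97 = 1.06690
(2) 256.4 × 0.0007069 × 6.386 = 1.15746
(3) 0.9911 × 3.648 × 0.2866 = 1.03621
Highest is cycle (2) at 1.1575 (>1, arbitrage).

1.1575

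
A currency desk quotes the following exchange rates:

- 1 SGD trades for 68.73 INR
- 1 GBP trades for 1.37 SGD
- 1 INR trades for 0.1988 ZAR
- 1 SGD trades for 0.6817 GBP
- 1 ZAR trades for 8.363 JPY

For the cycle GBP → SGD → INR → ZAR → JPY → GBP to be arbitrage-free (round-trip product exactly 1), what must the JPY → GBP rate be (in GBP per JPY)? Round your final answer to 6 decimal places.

Known legs of the cycle: 1.37 × 68.73 × 0.1988 × 8.363 = 156.54723016044
For no arbitrage the full-cycle product must be 1, so the missing rate is 1 / 156.54723016044 ≈ 0.00638785.

0.006388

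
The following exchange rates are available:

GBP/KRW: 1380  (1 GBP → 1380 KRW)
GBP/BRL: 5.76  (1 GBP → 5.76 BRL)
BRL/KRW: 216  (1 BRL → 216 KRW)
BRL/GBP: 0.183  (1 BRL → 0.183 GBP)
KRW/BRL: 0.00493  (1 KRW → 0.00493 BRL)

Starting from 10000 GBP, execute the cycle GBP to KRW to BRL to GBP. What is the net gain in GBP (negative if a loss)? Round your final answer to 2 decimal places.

2450.22

10000 GBP × 1380 = 13800000 KRW
13800000 KRW × 0.00493 = 68034 BRL
68034 BRL × 0.183 = 12450.222 GBP
Net change: 12450.222 − 10000 = 2450.222 GBP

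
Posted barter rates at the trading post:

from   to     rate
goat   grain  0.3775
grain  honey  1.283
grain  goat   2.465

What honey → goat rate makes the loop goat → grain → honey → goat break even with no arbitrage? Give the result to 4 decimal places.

Known legs of the cycle: 0.3775 × 1.283 = 0.4843325
For no arbitrage the full-cycle product must be 1, so the missing rate is 1 / 0.4843325 ≈ 2.064697.

2.0647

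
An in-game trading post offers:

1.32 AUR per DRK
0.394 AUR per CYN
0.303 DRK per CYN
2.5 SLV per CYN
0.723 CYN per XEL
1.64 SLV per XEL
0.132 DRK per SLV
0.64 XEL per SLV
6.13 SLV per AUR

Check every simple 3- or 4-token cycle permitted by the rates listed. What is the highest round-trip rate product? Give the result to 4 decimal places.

CYN→SLV→XEL→CYN: 2.5 × 0.64 × 0.723 = 1.15680
CYN→AUR→SLV→XEL→CYN: 0.394 × 6.13 × 0.64 × 0.723 = 1.11757
AUR→SLV→DRK→AUR: 6.13 × 0.132 × 1.32 = 1.06809
Maximum is CYN→SLV→XEL→CYN at 1.1568; arbitrage exists.

1.1568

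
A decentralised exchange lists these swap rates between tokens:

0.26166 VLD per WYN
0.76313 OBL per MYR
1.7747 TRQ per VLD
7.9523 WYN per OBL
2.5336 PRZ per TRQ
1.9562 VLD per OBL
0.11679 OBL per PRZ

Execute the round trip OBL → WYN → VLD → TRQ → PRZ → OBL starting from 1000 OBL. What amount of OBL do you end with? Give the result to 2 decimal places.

1000 OBL × 7.9523 = 7952.3 WYN
7952.3 WYN × 0.26166 = 2080.798818 VLD
2080.798818 VLD × 1.7747 = 3692.7936623046 TRQ
3692.7936623046 TRQ × 2.5336 = 9356.06202281493456 PRZ
9356.06202281493456 PRZ × 0.11679 = 1092.6944836445562072624 OBL

1092.69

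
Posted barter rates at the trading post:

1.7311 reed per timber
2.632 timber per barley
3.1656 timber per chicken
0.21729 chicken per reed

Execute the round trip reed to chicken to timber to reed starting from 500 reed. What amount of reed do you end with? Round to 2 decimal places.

500 reed × 0.21729 = 108.645 chicken
108.645 chicken × 3.1656 = 343.926612 timber
343.926612 timber × 1.7311 = 595.3713580332 reed

595.37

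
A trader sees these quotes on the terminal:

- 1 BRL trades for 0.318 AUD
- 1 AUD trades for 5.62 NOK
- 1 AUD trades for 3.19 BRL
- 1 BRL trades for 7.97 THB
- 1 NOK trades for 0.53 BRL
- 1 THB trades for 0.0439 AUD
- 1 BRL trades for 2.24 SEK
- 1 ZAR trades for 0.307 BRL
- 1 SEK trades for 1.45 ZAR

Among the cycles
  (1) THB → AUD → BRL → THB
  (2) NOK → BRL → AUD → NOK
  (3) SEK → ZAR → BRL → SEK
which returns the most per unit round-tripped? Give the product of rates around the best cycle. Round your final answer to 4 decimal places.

1.1161

(1) 0.0439 × 3.19 × 7.97 = 1.11613
(2) 0.53 × 0.318 × 5.62 = 0.94719
(3) 1.45 × 0.307 × 2.24 = 0.99714
Highest is cycle (1) at 1.1161 (>1, arbitrage).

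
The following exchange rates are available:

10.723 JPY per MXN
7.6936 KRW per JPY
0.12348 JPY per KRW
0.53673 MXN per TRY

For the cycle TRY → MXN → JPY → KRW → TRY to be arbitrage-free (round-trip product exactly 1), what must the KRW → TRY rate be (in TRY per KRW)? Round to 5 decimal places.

Known legs of the cycle: 0.53673 × 10.723 × 7.6936 = 44.279405305944
For no arbitrage the full-cycle product must be 1, so the missing rate is 1 / 44.279405305944 ≈ 0.0225839.

0.02258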